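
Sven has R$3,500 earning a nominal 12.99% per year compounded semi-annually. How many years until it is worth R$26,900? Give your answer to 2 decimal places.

Periodic rate i = 0.1299/2 = 0.06495.
(1+i)^n = 26900/3500 = 7.68571, so n = ln 7.68571 / ln 1.06495 = 32.4080 half-years
= 32.4080/2 years

16.20 years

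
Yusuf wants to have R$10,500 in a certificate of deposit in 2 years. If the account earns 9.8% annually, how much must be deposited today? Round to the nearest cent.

R$8,709.33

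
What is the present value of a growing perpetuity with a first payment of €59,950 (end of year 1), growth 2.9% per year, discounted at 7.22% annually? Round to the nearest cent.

PV = D₁/(r − g) = 59950/(0.0722 − 0.029) = 1,387,731.4815

€1,387,731.48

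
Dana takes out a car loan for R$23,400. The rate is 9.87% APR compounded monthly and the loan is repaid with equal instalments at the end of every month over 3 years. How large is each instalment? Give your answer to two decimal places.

R$753.62

With 12 periods per year: i = 0.008225, n = 36.
Annuity-PV factor = 31.049934; PMT = 23400 / 31.049934 = 753.6248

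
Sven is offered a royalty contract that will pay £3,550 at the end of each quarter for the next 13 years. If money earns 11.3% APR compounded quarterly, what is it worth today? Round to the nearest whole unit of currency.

£96,146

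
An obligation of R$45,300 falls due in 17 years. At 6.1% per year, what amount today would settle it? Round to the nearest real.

PV = FV·(1+i)^(−n) = 45,300 × 0.365459 = 16,555.2855

R$16,555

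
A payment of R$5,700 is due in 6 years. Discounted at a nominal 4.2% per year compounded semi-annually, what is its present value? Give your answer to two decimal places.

i = 0.042/2 = 0.021 per half-year; n = 6·2 = 12.
PV = 5,700 / (1 + 0.021)^12 = 5,700 / 1.283243 = 4,441.8711

R$4,441.87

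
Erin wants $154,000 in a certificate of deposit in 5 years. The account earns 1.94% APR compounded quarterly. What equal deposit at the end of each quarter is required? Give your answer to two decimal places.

With 4 periods per year: i = 0.00485, n = 20.
FV-annuity factor = 20.948877; PMT = 154000 / 20.948877 = 7,351.2294

$7,351.23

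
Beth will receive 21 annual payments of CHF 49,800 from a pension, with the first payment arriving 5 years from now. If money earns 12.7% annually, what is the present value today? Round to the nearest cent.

CHF 223,330.10

PV at t=4 (ordinary 21-year annuity): 49800 × a(21|0.127) = 49800 × 7.234584 = 360,282.2944
Discount back 4 years: 360,282.2944 × (1+0.127)^(−4) = 360,282.2944 × 0.619875 = 223,330.0976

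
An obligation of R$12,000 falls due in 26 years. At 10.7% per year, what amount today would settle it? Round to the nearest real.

R$854

PV = FV·(1+i)^(−n) = 12,000 × 0.071148 = 853.7744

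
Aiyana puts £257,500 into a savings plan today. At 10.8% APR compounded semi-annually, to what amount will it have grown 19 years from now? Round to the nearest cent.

£1,899,854.96

With 2 periods per year: i = 0.054, n = 38.
FV = 257,500 × (1 + 0.054)^38 = 1,899,854.9585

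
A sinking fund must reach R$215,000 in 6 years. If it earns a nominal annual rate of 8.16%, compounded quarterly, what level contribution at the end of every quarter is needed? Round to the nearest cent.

R$7,032.86

Periodic rate i = 0.0816/4 = 0.0204; n = 6 × 4 = 24 periods.
PMT = 215000 / ( [(1+0.0204)^24 − 1] / 0.0204 ) = 215000 / 30.570782 = 7,032.8591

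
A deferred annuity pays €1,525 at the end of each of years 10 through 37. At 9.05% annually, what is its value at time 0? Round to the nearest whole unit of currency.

€7,044

PV at t=9 (ordinary 28-year annuity): 1525 × a(28|0.0905) = 1525 × 10.072863 = 15,361.1161
PV₀ = 15,361.1161 / (1+0.0905)^9 = 15,361.1161 / 2.180876 = 7,043.5523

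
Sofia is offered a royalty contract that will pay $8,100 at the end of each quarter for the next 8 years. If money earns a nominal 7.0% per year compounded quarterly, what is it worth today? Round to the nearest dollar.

With 4 periods per year: i = 0.0175, n = 32.
Annuity factor a(32|0.0175) = 24.343859; PV = 8100 × 24.343859 = 197,185.2577

$197,185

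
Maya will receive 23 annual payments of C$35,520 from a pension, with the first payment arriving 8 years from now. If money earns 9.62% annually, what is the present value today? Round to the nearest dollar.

C$170,645

PV at t=7 (ordinary 23-year annuity): 35520 × a(23|0.0962) = 35520 × 9.137940 = 324,579.6307
Discount back 7 years: 324,579.6307 × (1+0.0962)^(−7) = 324,579.6307 × 0.525740 = 170,644.6503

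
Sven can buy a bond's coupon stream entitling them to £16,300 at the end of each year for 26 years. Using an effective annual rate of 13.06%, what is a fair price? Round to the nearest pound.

£119,677

PV = 16300 × [1 − (1+0.1306)^(−26)] / 0.1306 = 16300 × 7.342176 = 119,677.4706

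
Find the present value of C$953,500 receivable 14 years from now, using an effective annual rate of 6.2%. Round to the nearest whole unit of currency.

Discount factor = (1+0.062)^(−14) = 0.430781; PV = 953,500 × 0.430781 = 410,749.8968

C$410,750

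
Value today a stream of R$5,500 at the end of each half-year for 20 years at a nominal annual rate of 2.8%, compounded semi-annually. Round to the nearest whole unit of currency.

With 2 periods per year: i = 0.014, n = 40.
PV = PMT · [1 − (1+i)^(−n)] / i = 5500 · 30.469155 = 167,580.3504

R$167,580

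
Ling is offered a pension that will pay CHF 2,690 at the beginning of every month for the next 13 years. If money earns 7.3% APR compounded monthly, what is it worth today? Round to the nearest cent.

With 12 periods per year: i = 0.00608333, n = 156.
Annuity factor a(156|0.00608333) × (1+i) = 101.174633; PV = 2690 × 101.174633 = 272,159.7621
Payments are at the start of each period, so multiply by (1+i).

CHF 272,159.76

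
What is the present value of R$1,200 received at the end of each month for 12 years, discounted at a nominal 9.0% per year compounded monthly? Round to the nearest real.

R$105,445

i = 0.09/12 = 0.0075 per month; n = 12·12 = 144.
PV = PMT · [1 − (1+i)^(−n)] / i = 1200 · 87.871092 = 105,445.3103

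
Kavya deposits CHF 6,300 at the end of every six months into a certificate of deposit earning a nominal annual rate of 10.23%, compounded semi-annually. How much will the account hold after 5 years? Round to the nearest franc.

i = 0.1023/2 = 0.05115 per half-year; n = 5·2 = 10.
Accumulation factor s(10|0.05115) = 12.645613; FV = 6300 × 12.645613 = 79,667.3595

CHF 79,667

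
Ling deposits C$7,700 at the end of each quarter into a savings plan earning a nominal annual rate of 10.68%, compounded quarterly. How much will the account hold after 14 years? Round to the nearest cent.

C$972,912.06

With 4 periods per year: i = 0.0267, n = 56.
FV = 7700 × [(1+0.0267)^56 − 1] / 0.0267 = 7700 × 126.352215 = 972,912.0590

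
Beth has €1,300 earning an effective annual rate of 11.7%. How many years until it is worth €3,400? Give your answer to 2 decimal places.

8.69 years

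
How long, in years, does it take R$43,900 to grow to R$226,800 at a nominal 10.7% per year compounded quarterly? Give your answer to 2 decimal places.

15.55 years

Periodic rate i = 0.107/4 = 0.02675.
(1+i)^n = 226800/43900 = 5.16629, so n = ln 5.16629 / ln 1.02675 = 62.2064 quarters
= 62.2064/4 years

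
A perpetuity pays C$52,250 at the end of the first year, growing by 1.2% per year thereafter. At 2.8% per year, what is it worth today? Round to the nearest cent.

C$3,265,625.00

PV = PMT / (i − g) = 52250 / (0.028 − 0.012) = 52250 / 0.016000 = 3,265,625.0000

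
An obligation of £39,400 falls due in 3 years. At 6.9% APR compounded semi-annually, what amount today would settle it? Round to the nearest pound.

£32,145

Periodic rate i = 0.069/2 = 0.0345; n = 3 × 2 = 6 periods.
PV = 39,400 / (1 + 0.0345)^6 = 39,400 / 1.225697 = 32,144.9868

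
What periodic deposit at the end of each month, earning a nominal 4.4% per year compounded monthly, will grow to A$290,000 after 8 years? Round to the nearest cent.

A$2,525.77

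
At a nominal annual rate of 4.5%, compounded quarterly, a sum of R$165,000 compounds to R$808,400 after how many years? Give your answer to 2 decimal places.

Periodic rate i = 0.045/4 = 0.01125.
(1+i)^n = 808400/165000 = 4.89939, so n = ln 4.89939 / ln 1.01125 = 142.0474 quarters
= 142.0474/4 years

35.51 years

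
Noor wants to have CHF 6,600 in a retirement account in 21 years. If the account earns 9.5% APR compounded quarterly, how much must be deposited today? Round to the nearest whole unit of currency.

Periodic rate i = 0.095/4 = 0.02375; n = 21 × 4 = 84 periods.
PV = 6,600 / (1 + 0.02375)^84 = 6,600 / 7.182718 = 918.8722

CHF 919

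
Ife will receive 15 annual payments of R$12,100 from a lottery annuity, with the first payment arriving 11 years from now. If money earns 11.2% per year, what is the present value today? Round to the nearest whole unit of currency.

R$29,767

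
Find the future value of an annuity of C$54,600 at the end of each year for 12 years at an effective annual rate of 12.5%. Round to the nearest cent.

C$1,358,400.25

FV = PMT · [(1+i)^n − 1] / i = 54600 · 24.879125 = 1,358,400.2459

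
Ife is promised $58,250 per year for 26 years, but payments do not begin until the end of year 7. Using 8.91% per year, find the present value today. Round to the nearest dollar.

PV at t=6 (ordinary 26-year annuity): 58250 × a(26|0.0891) = 58250 × 10.003342 = 582,694.6967
PV₀ = 582,694.6967 / (1+0.0891)^6 = 582,694.6967 / 1.668809 = 349,168.0658

$349,168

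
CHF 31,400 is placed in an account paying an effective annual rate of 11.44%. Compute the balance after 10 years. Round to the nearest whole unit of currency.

31,400 × (1+0.1144)^10 = 31,400 × 2.954004 = 92,755.7160

CHF 92,756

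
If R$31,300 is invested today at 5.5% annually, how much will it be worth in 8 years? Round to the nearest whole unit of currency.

R$48,036

31,300 × (1+0.055)^8 = 31,300 × 1.534687 = 48,035.6879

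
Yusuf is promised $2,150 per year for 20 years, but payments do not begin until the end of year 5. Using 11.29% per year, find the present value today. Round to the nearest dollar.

PV at t=4 (ordinary 20-year annuity): 2150 × a(20|0.1129) = 2150 × 7.814639 = 16,801.4732
Discount back 4 years: 16,801.4732 × (1+0.1129)^(−4) = 16,801.4732 × 0.651892 = 10,952.7404

$10,953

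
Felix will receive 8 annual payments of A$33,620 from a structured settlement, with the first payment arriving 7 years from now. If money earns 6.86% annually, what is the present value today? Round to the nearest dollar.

A$135,561

PV at t=6 (ordinary 8-year annuity): 33620 × a(8|0.0686) = 33620 × 6.003831 = 201,848.8006
Discount back 6 years: 201,848.8006 × (1+0.0686)^(−6) = 201,848.8006 × 0.671597 = 135,561.1218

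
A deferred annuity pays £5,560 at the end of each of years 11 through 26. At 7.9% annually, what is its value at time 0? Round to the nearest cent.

PV at t=10 (ordinary 16-year annuity): 5560 × a(16|0.079) = 5560 × 8.908241 = 49,529.8176
PV₀ = 49,529.8176 / (1+0.079)^10 = 49,529.8176 / 2.139018 = 23,155.3997

£23,155.40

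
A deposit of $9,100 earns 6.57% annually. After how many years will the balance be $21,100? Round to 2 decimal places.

13.22 years

n = ln(21100/9100) / ln(1+0.0657) = ln(2.31868) / 0.063632 = 13.2166 years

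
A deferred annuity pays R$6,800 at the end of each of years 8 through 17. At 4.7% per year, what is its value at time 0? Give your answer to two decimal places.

R$38,632.05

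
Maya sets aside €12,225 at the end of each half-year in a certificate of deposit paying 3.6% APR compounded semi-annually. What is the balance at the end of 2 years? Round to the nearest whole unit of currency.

€50,236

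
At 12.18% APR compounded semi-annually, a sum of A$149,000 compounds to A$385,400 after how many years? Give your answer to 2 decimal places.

8.04 years

Periodic rate i = 0.1218/2 = 0.0609.
n = ln(385400/149000) / ln(1+0.0609) = ln(2.58658) / 0.059118 = 16.0753 half-years
= 16.0753/2 years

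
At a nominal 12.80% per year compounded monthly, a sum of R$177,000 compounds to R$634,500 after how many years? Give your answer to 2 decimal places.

Periodic rate i = 0.128/12 = 0.0106667.
n = ln(634500/177000) / ln(1+0.0106667) = ln(3.58475) / 0.010610 = 120.3267 months
= 120.3267/12 years

10.03 years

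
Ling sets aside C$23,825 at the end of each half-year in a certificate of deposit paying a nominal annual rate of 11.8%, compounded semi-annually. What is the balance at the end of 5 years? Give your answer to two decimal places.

Periodic rate i = 0.118/2 = 0.059; n = 5 × 2 = 10 periods.
FV = PMT · [(1+i)^n − 1] / i = 23825 · 13.119058 = 312,561.5681

C$312,561.57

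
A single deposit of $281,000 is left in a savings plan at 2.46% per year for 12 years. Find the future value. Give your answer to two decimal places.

$376,147.81

281,000 × (1+0.0246)^12 = 281,000 × 1.338604 = 376,147.8107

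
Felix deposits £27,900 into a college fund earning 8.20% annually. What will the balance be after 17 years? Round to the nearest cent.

£106,528.95

FV = 27,900 × (1 + 0.082)^17 = 106,528.9475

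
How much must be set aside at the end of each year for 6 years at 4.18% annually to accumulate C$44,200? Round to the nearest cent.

C$6,633.59

PMT = 44200 / ( [(1+0.0418)^6 − 1] / 0.0418 ) = 44200 / 6.663059 = 6,633.5900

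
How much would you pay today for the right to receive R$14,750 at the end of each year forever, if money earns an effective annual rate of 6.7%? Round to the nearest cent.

R$220,149.25

PV = C/r = 14750/0.067 = 220,149.2537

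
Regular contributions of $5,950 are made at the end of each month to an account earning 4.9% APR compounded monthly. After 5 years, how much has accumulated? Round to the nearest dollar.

$403,605

With 12 periods per year: i = 0.00408333, n = 60.
FV = PMT · [(1+i)^n − 1] / i = 5950 · 67.832848 = 403,605.4462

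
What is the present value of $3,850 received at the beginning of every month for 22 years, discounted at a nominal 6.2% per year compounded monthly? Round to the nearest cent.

With 12 periods per year: i = 0.00516667, n = 264.
PV = 3850 × [1 − (1+0.00516667)^(−264)] / 0.00516667 × (1+i) = 3850 × 144.639829 = 556,863.3431
(annuity-due: payments at period start, so ×(1+i).)

$556,863.34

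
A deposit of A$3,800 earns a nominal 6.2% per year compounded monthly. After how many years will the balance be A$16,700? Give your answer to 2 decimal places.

23.94 years

Periodic rate i = 0.062/12 = 0.00516667.
(1+i)^n = 16700/3800 = 4.39474, so n = ln 4.39474 / ln 1.00517 = 287.2701 months
= 287.2701/12 years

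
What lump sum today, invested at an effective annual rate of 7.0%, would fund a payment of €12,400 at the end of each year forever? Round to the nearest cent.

€177,142.86

PV = PMT / i = 12400 / 0.07 = 177,142.8571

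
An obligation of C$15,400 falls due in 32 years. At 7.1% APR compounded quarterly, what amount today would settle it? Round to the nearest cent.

C$1,619.79

With 4 periods per year: i = 0.01775, n = 128.
PV = FV·(1+i)^(−n) = 15,400 × 0.105181 = 1,619.7892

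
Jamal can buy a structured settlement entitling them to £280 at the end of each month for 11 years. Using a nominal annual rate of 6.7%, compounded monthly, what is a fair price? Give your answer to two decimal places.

£26,101.21

With 12 periods per year: i = 0.00558333, n = 132.
PV = PMT · [1 − (1+i)^(−n)] / i = 280 · 93.218623 = 26,101.2145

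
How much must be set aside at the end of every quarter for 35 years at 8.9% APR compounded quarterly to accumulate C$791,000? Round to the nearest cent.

Periodic rate i = 0.089/4 = 0.02225; n = 35 × 4 = 140 periods.
FV-annuity factor = 933.794689; PMT = 791000 / 933.794689 = 847.0813

C$847.08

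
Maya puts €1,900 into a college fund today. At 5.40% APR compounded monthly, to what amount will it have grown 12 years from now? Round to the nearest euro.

€3,627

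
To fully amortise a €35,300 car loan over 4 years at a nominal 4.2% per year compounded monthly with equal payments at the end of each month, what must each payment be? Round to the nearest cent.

€800.20

With 12 periods per year: i = 0.0035, n = 48.
Annuity-PV factor = 44.113764; PMT = 35300 / 44.113764 = 800.2038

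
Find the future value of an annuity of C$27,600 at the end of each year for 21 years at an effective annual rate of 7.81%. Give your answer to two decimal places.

C$1,360,951.08

Accumulation factor s(21|0.0781) = 49.309822; FV = 27600 × 49.309822 = 1,360,951.0849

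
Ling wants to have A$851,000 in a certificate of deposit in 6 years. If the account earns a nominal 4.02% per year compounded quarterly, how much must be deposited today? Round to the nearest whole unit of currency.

With 4 periods per year: i = 0.01005, n = 24.
Discount factor = (1+0.01005)^(−24) = 0.786631; PV = 851,000 × 0.786631 = 669,422.9675

A$669,423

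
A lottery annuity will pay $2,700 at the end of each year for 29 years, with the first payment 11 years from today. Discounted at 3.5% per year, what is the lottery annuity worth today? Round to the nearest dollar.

PV at t=10 (ordinary 29-year annuity): 2700 × a(29|0.035) = 2700 × 18.035767 = 48,696.5709
Discount back 10 years: 48,696.5709 × (1+0.035)^(−10) = 48,696.5709 × 0.708919 = 34,521.9153

$34,522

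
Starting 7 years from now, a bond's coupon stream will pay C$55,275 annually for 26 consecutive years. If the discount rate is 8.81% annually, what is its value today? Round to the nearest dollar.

C$335,955

Value one period before first payment (t=6): 55275 × [1 − (1+0.0881)^(−26)] / 0.0881 = 55275 × 10.087064 = 557,562.4556
PV₀ = 557,562.4556 / (1+0.0881)^6 = 557,562.4556 / 1.659636 = 335,954.6529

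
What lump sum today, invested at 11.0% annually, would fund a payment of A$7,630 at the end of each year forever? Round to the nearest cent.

PV = C/r = 7630/0.11 = 69,363.6364

A$69,363.64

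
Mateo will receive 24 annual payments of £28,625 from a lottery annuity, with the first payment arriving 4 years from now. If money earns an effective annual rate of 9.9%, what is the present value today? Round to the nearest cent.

£195,226.43

PV at t=3 (ordinary 24-year annuity): 28625 × a(24|0.099) = 28625 × 9.052868 = 259,138.3450
Discount back 3 years: 259,138.3450 × (1+0.099)^(−3) = 259,138.3450 × 0.753368 = 195,226.4259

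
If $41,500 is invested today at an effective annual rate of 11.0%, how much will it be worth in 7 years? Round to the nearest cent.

FV = 41,500 × (1 + 0.11)^7 = 86,160.6463

$86,160.65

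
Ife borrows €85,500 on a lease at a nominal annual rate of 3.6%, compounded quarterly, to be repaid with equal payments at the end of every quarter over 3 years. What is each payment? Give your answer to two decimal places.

€7,548.66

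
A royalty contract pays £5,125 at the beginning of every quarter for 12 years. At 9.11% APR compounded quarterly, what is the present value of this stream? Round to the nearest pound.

With 4 periods per year: i = 0.022775, n = 48.
Annuity factor a(48|0.022775) × (1+i) = 29.671591; PV = 5125 × 29.671591 = 152,066.9054
Payments are at the start of each period, so multiply by (1+i).

£152,067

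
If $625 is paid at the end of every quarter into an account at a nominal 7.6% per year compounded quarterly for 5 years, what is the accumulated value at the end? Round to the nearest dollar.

$15,036

i = 0.076/4 = 0.019 per quarter; n = 5·4 = 20.
FV = 625 × [(1+0.019)^20 − 1] / 0.019 = 625 × 24.056892 = 15,035.5576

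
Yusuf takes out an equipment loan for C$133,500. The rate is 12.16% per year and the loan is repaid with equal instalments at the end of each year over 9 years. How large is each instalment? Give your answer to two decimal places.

Annuity-PV factor = 5.295999; PMT = 133500 / 5.295999 = 25,207.7100

C$25,207.71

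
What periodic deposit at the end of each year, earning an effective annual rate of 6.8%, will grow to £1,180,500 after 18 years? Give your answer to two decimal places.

£35,394.12

PMT = 1.1805e+06 / ( [(1+0.068)^18 − 1] / 0.068 ) = 1.1805e+06 / 33.352997 = 35,394.1211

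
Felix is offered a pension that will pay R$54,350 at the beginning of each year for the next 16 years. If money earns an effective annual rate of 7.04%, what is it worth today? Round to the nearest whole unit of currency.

PV = 54350 × [1 − (1+0.0704)^(−16)] / 0.0704 × (1+i) = 54350 × 10.084948 = 548,116.9110
Payments are at the start of each period, so multiply by (1+i).

R$548,117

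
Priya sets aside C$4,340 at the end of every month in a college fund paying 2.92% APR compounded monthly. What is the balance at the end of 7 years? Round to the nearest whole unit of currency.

C$403,949

i = 0.0292/12 = 0.00243333 per month; n = 7·12 = 84.
FV = 4340 × [(1+0.00243333)^84 − 1] / 0.00243333 = 4340 × 93.075705 = 403,948.5618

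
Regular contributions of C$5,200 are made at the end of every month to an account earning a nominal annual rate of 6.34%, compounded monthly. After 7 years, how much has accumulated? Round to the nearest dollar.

C$548,017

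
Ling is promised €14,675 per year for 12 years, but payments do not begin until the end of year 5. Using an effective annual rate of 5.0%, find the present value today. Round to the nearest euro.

Value one period before first payment (t=4): 14675 × [1 − (1+0.05)^(−12)] / 0.05 = 14675 × 8.863252 = 130,068.2178
PV₀ = 130,068.2178 / (1+0.05)^4 = 130,068.2178 / 1.215506 = 107,007.4446

€107,007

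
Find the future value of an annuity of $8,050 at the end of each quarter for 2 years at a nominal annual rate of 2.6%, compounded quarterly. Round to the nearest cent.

i = 0.026/4 = 0.0065 per quarter; n = 2·4 = 8.
FV = 8050 × [(1+0.0065)^8 − 1] / 0.0065 = 8050 × 8.184385 = 65,884.3019

$65,884.30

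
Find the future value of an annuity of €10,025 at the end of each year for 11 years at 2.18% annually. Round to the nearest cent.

€123,116.42

FV = 10025 × [(1+0.0218)^11 − 1] / 0.0218 = 10025 × 12.280940 = 123,116.4248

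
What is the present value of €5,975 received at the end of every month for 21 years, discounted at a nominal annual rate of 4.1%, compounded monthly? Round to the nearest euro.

i = 0.041/12 = 0.00341667 per month; n = 21·12 = 252.
PV = PMT · [1 − (1+i)^(−n)] / i = 5975 · 168.772691 = 1,008,416.8314

€1,008,417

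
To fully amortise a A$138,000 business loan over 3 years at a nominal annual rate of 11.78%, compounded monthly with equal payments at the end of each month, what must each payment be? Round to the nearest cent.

i = 0.1178/12 = 0.00981667 per month; n = 3·12 = 36.
Annuity-PV factor = 30.202966; PMT = 138000 / 30.202966 = 4,569.0877

A$4,569.09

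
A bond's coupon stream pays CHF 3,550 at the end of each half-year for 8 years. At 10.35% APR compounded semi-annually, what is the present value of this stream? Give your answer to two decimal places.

i = 0.1035/2 = 0.05175 per half-year; n = 8·2 = 16.
PV = PMT · [1 − (1+i)^(−n)] / i = 3550 · 10.704028 = 37,999.2986

CHF 37,999.30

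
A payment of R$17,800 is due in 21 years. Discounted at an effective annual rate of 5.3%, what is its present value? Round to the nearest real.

PV = 17,800 / (1 + 0.053)^21 = 17,800 / 2.957984 = 6,017.6124

R$6,018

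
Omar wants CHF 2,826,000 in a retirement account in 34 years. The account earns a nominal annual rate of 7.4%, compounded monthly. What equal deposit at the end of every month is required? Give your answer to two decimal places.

CHF 1,544.44

Periodic rate i = 0.074/12 = 0.00616667; n = 34 × 12 = 408 periods.
FV-annuity factor = 1829.790980; PMT = 2.826e+06 / 1829.790980 = 1,544.4387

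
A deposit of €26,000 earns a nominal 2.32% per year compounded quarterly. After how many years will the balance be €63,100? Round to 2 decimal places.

38.33 years

Periodic rate i = 0.0232/4 = 0.0058.
(1+i)^n = 63100/26000 = 2.42692, so n = ln 2.42692 / ln 1.0058 = 153.3091 quarters
= 153.3091/4 years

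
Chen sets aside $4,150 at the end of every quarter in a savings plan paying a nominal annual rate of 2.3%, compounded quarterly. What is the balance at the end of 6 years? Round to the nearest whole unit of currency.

With 4 periods per year: i = 0.00575, n = 24.
FV = PMT · [(1+i)^n − 1] / i = 4150 · 25.655986 = 106,472.3416

$106,472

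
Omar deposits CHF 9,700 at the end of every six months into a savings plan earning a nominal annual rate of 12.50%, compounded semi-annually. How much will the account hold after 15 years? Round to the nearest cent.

Periodic rate i = 0.125/2 = 0.0625; n = 15 × 2 = 30 periods.
FV = PMT · [(1+i)^n − 1] / i = 9700 · 82.625256 = 801,464.9850

CHF 801,464.98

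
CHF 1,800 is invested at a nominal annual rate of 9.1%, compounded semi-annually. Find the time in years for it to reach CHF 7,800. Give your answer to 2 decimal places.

Periodic rate i = 0.091/2 = 0.0455.
n = ln(7800/1800) / ln(1+0.0455) = ln(4.33333) / 0.044495 = 32.9549 half-years
= 32.9549/2 years

16.48 years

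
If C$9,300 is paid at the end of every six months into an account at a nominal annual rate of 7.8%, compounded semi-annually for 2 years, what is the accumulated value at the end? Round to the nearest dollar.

i = 0.078/2 = 0.039 per half-year; n = 2·2 = 4.
FV = PMT · [(1+i)^n − 1] / i = 9300 · 4.240143 = 39,433.3329

C$39,433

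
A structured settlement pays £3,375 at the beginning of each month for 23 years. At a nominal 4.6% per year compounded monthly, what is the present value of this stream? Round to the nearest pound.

£576,375

Periodic rate i = 0.046/12 = 0.00383333; n = 23 × 12 = 276 periods.
PV = PMT · [1 − (1+i)^(−n)] / i × (1+i) = 3375 · 170.777636 = 576,374.5230
(Beginning-of-period payments → annuity-due factor ×(1+i).)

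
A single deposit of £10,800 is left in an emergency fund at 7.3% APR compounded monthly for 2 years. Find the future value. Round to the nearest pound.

Periodic rate i = 0.073/12 = 0.00608333; n = 2 × 12 = 24 periods.
FV = 10,800 × (1 + 0.00608333)^24 = 12,492.1924

£12,492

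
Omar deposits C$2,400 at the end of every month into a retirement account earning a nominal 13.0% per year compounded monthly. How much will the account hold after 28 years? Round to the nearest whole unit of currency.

Periodic rate i = 0.13/12 = 0.0108333; n = 28 × 12 = 336 periods.
FV = PMT · [(1+i)^n − 1] / i = 2400 · 3355.700690 = 8,053,681.6552

C$8,053,682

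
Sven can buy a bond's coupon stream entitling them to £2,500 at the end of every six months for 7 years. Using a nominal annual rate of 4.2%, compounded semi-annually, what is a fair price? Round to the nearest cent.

i = 0.042/2 = 0.021 per half-year; n = 7·2 = 14.
PV = PMT · [1 − (1+i)^(−n)] / i = 2500 · 12.021481 = 30,053.7016

£30,053.70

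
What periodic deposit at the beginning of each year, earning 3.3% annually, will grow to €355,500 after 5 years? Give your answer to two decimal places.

PMT = 355500 / ( [(1+0.033)^5 − 1] / 0.033 × (1+i) ) = 355500 / 5.517326 = 64,433.3843

€64,433.38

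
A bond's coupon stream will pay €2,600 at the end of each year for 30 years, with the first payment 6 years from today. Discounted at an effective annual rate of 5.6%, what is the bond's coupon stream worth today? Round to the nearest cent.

Value one period before first payment (t=5): 2600 × [1 − (1+0.056)^(−30)] / 0.056 = 2600 × 14.374616 = 37,374.0026
Discount back 5 years: 37,374.0026 × (1+0.056)^(−5) = 37,374.0026 × 0.761518 = 28,460.9912

€28,460.99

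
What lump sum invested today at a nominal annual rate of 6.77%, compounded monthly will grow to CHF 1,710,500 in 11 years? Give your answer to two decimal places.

i = 0.0677/12 = 0.00564167 per month; n = 11·12 = 132.
Discount factor = (1+0.00564167)^(−132) = 0.475872; PV = 1,710,500 × 0.475872 = 813,978.3848

CHF 813,978.38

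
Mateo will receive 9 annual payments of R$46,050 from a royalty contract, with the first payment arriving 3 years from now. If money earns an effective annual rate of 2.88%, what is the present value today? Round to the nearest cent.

Value one period before first payment (t=2): 46050 × [1 − (1+0.0288)^(−9)] / 0.0288 = 46050 × 7.829862 = 360,565.1678
Discount back 2 years: 360,565.1678 × (1+0.0288)^(−2) = 360,565.1678 × 0.944796 = 340,660.5619

R$340,660.56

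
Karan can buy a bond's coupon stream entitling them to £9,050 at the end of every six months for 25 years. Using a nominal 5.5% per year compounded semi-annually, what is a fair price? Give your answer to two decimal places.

Periodic rate i = 0.055/2 = 0.0275; n = 25 × 2 = 50 periods.
PV = PMT · [1 − (1+i)^(−n)] / i = 9050 · 26.997170 = 244,324.3883

£244,324.39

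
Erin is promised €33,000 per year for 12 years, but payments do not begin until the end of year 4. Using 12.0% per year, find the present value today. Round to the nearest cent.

Value one period before first payment (t=3): 33000 × [1 − (1+0.12)^(−12)] / 0.12 = 33000 × 6.194374 = 204,414.3494
Discount back 3 years: 204,414.3494 × (1+0.12)^(−3) = 204,414.3494 × 0.711780 = 145,498.0963

€145,498.10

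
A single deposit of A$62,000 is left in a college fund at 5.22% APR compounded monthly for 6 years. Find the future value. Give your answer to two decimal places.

A$84,745.71

With 12 periods per year: i = 0.00435, n = 72.
FV = 62,000 × (1 + 0.00435)^72 = 84,745.7116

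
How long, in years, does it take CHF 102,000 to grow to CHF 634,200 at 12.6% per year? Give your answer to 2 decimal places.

(1+i)^n = 634200/102000 = 6.21765, so n = ln 6.21765 / ln 1.126 = 15.3987 years

15.40 years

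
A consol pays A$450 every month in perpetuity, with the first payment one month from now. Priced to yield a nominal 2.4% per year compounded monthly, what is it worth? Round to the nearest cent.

Periodic rate i = 0.024/12 = 0.002.
PV = C/r = 450/0.002 = 225,000.0000

A$225,000.00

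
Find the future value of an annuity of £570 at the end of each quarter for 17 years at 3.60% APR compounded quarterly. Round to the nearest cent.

i = 0.036/4 = 0.009 per quarter; n = 17·4 = 68.
Accumulation factor s(68|0.009) = 93.230491; FV = 570 × 93.230491 = 53,141.3800

£53,141.38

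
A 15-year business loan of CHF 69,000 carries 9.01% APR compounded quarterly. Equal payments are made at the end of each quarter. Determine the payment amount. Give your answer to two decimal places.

Periodic rate i = 0.0901/4 = 0.022525; n = 15 × 4 = 60 periods.
Annuity-PV factor = 32.729731; PMT = 69000 / 32.729731 = 2,108.1750

CHF 2,108.17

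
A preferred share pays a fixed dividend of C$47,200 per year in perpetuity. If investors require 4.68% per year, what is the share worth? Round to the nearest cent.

C$1,008,547.01

PV = C/r = 47200/0.0468 = 1,008,547.0085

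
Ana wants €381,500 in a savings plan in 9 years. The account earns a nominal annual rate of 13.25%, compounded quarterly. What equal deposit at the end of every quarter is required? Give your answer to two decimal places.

€5,661.22

With 4 periods per year: i = 0.033125, n = 36.
PMT = 381500 / ( [(1+0.033125)^36 − 1] / 0.033125 ) = 381500 / 67.388322 = 5,661.2183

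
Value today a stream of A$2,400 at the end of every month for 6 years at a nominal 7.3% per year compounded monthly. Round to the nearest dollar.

With 12 periods per year: i = 0.00608333, n = 72.
Annuity factor a(72|0.00608333) = 58.161762; PV = 2400 × 58.161762 = 139,588.2284

A$139,588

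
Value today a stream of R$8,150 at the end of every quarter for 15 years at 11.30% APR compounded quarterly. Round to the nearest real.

i = 0.113/4 = 0.02825 per quarter; n = 15·4 = 60.
PV = 8150 × [1 − (1+0.02825)^(−60)] / 0.02825 = 8150 × 28.744603 = 234,268.5144

R$234,269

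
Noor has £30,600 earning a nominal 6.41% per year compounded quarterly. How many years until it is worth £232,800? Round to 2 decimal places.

31.91 years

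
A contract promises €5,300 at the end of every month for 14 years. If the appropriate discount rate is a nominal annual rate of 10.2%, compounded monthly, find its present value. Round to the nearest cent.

€473,109.50

With 12 periods per year: i = 0.0085, n = 168.
PV = PMT · [1 − (1+i)^(−n)] / i = 5300 · 89.265944 = 473,109.5048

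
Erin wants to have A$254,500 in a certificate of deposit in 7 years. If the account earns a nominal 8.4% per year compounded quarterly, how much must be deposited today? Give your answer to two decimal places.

With 4 periods per year: i = 0.021, n = 28.
PV = FV·(1+i)^(−n) = 254,500 × 0.558829 = 142,222.0742

A$142,222.07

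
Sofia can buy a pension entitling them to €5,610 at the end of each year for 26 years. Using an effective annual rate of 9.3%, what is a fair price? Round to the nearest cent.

€54,347.34

PV = PMT · [1 − (1+i)^(−n)] / i = 5610 · 9.687582 = 54,347.3359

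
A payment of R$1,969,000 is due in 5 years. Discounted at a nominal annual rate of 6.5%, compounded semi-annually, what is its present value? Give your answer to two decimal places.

Periodic rate i = 0.065/2 = 0.0325; n = 5 × 2 = 10 periods.
PV = 1,969,000 / (1 + 0.0325)^10 = 1,969,000 / 1.376894 = 1,430,029.8828

R$1,430,029.88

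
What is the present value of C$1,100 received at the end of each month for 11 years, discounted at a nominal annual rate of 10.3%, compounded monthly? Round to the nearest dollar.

C$86,681

Periodic rate i = 0.103/12 = 0.00858333; n = 11 × 12 = 132 periods.
PV = PMT · [1 − (1+i)^(−n)] / i = 1100 · 78.800795 = 86,680.8750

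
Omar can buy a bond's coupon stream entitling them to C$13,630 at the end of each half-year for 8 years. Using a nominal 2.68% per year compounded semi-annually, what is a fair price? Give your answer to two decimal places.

With 2 periods per year: i = 0.0134, n = 16.
PV = PMT · [1 − (1+i)^(−n)] / i = 13630 · 14.315272 = 195,117.1612

C$195,117.16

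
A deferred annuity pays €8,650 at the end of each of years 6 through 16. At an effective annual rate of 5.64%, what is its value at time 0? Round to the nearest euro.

€52,822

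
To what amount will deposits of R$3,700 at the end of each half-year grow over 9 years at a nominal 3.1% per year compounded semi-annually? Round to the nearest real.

i = 0.031/2 = 0.0155 per half-year; n = 9·2 = 18.
FV = 3700 × [(1+0.0155)^18 − 1] / 0.0155 = 3700 × 20.579451 = 76,143.9675

R$76,144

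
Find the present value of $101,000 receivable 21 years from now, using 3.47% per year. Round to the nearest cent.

$49,342.14

PV = FV·(1+i)^(−n) = 101,000 × 0.488536 = 49,342.1357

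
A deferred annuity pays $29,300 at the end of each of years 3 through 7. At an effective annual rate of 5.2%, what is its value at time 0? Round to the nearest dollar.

Value one period before first payment (t=2): 29300 × [1 − (1+0.052)^(−5)] / 0.052 = 29300 × 4.305645 = 126,155.3959
Discount back 2 years: 126,155.3959 × (1+0.052)^(−2) = 126,155.3959 × 0.903584 = 113,991.9942

$113,992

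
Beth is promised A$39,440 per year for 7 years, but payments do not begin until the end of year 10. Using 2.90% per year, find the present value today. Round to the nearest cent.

A$190,697.36

PV at t=9 (ordinary 7-year annuity): 39440 × a(7|0.029) = 39440 × 6.253831 = 246,651.0983
Discount back 9 years: 246,651.0983 × (1+0.029)^(−9) = 246,651.0983 × 0.773146 = 190,697.3600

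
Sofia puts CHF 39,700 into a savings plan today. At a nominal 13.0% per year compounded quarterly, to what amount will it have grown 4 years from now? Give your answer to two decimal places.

CHF 66,226.45

With 4 periods per year: i = 0.0325, n = 16.
39,700 × (1+0.0325)^16 = 39,700 × 1.668173 = 66,226.4494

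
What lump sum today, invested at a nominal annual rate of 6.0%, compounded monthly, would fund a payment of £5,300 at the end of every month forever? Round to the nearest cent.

Periodic rate i = 0.06/12 = 0.005.
PV = PMT / i = 5300 / 0.005 = 1,060,000.0000

£1,060,000.00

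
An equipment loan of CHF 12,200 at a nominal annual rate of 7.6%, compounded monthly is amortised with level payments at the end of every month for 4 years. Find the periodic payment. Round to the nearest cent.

i = 0.076/12 = 0.00633333 per month; n = 4·12 = 48.
Annuity-PV factor = 41.278652; PMT = 12200 / 41.278652 = 295.5523

CHF 295.55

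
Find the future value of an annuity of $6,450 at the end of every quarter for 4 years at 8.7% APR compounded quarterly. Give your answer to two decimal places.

$121,870.55

With 4 periods per year: i = 0.02175, n = 16.
Accumulation factor s(16|0.02175) = 18.894659; FV = 6450 × 18.894659 = 121,870.5499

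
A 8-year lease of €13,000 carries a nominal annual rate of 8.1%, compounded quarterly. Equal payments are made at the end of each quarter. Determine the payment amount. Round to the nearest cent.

i = 0.081/4 = 0.02025 per quarter; n = 8·4 = 32.
PMT = 13000 / ( [1 − (1+0.02025)^(−32)] / 0.02025 ) = 13000 / 23.383296 = 555.9524

€555.95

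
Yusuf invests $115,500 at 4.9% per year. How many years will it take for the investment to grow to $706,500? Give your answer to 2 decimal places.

n = ln(706500/115500) / ln(1+0.049) = ln(6.11688) / 0.047837 = 37.8586 years

37.86 years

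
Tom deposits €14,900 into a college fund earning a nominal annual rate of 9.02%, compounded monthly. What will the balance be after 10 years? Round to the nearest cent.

€36,597.80

Periodic rate i = 0.0902/12 = 0.00751667; n = 10 × 12 = 120 periods.
FV = PV·(1+i)^n = 14,900 × 2.456228 = 36,597.7985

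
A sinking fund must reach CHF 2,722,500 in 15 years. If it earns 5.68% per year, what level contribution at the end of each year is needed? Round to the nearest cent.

CHF 119,846.70

PMT = 2.7225e+06 / ( [(1+0.0568)^15 − 1] / 0.0568 ) = 2.7225e+06 / 22.716521 = 119,846.6962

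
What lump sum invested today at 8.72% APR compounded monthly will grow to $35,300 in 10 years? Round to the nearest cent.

$14,806.05

Periodic rate i = 0.0872/12 = 0.00726667; n = 10 × 12 = 120 periods.
Discount factor = (1+0.00726667)^(−120) = 0.419435; PV = 35,300 × 0.419435 = 14,806.0512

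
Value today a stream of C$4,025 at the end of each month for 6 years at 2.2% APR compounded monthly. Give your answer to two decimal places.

C$271,255.19

i = 0.022/12 = 0.00183333 per month; n = 6·12 = 72.
PV = 4025 × [1 − (1+0.00183333)^(−72)] / 0.00183333 = 4025 × 67.392595 = 271,255.1945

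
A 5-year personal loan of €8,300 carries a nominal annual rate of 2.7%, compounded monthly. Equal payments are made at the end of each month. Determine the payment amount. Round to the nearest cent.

With 12 periods per year: i = 0.00225, n = 60.
Annuity-PV factor = 56.067369; PMT = 8300 / 56.067369 = 148.0362

€148.04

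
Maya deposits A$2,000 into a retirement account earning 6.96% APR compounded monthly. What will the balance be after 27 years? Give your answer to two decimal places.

i = 0.0696/12 = 0.0058 per month; n = 27·12 = 324.
FV = 2,000 × (1 + 0.0058)^324 = 13,025.6238

A$13,025.62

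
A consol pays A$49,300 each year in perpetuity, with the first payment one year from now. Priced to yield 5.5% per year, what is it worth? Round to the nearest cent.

PV = PMT / i = 49300 / 0.055 = 896,363.6364

A$896,363.64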